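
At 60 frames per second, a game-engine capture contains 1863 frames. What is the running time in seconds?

Running time = 1863 / (60) = 31.05 s.

31.05 seconds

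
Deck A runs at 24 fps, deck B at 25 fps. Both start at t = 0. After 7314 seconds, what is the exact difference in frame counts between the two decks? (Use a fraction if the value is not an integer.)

A emits 24 × 7314 = 175536 frames; B emits 25 × 7314 = 182850.
Difference = 7314 frames; B is ahead of A.

7314 frames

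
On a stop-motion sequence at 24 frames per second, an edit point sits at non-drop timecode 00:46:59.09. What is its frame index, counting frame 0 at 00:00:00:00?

67665

Total seconds to the label: (0 × 3600 + 46 × 60 + 59) = 2819.
Frame index = 2819 × 24 + 9 = 67665.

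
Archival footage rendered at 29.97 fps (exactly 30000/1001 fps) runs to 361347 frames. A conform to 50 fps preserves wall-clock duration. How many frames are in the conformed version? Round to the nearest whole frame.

602847 frames

Frames at target rate = 361347 × (50) / (30000/1001) = 120569449/200 ≈ 602847.245.
Nearest whole frame: 602847.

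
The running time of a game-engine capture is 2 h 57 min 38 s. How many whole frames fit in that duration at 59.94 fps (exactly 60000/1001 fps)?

638841 frames

2 h 57 min 38 s = 10658 s.
Frames = 10658 × 60000/1001 = 639480000/1001 ≈ 638841.1588.
Complete frames: 638841.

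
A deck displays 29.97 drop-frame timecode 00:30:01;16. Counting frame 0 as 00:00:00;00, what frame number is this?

Complete 10-minute blocks: 3, each 17982 frames → 53946.
Remaining 0 whole minutes in the current block: 0 frames.
Within the current minute: 1 × 30 + 16 = 46. Total = 53946 + 0 + 46 = 53992.

53992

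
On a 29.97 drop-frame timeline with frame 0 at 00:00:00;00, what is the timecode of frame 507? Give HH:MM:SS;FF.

00:00:16;27

Each 10-minute DF block holds 10 × 60 × 30 − 9 × 2 = 17982 frames. 507 ÷ 17982 → 0 full blocks, remainder 507.
Within the partial block the first minute is 1800 frames and each further minute 1798, so 0 further minute boundaries passed. Total skipped labels = 18 × 0 + 2 × 0 = 0.
Non-drop label index = 507 + 0 = 507; at 30 labels/s that is 00:00:16:27, i.e. DF 00:00:16;27.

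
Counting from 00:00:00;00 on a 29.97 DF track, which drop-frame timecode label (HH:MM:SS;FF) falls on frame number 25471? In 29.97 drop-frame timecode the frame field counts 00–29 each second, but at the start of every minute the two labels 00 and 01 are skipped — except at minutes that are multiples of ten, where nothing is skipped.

Ten DF minutes hold 17982 frames, so frame 25471 lies in block 1 (frames 17982–35963) with 7489 frames into that block.
The block's first minute is 1800 frames and the rest 1798 each; 7489 frames reaches minute 4, so 1 × 18 + 4 × 2 = 26 labels have been skipped so far.
Adding those back, label number 25471 + 26 = 25497 at 30 labels/s is 849 s + 27 f = 0 h 14 min 9 s frame 27, i.e. 00:14:09;27.

00:14:09;27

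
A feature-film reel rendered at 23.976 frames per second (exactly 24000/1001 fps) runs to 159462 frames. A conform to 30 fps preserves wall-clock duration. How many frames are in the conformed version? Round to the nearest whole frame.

Frames at target rate = 159462 × (30) / (24000/1001) = 79810731/400 ≈ 199526.828.
Nearest whole frame: 199527.

199527 frames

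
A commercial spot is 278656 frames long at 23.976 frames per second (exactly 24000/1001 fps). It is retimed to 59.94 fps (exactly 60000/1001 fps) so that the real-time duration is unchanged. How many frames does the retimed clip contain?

696640 frames

Target frames = source frames × (target rate / source rate) = 278656 × (60000/1001)/(24000/1001) = 278656 × 5/2 = 696640.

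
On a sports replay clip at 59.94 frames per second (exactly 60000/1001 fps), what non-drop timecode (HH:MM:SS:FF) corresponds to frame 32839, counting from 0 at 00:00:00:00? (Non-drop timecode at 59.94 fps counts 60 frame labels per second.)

32839 ÷ 60 = 547 full seconds, remainder 19 frames.
547 s = 0 h 9 min 7 s.
Timecode: 00:09:07:19.

00:09:07:19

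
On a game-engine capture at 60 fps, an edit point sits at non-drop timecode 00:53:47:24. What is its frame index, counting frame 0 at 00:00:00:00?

Total seconds to the label: (0 × 3600 + 53 × 60 + 47) = 3227.
Frame index = 3227 × 60 + 24 = 193644.

frame 193644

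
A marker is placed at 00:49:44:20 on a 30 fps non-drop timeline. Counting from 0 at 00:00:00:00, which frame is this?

89540

Total seconds to the label: (0 × 3600 + 49 × 60 + 44) = 2984.
Frame index = 2984 × 30 + 20 = 89540.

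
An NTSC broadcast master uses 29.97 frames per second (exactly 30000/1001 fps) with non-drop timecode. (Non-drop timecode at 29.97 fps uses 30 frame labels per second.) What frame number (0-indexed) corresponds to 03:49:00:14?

frame 412214

Total seconds to the label: (3 × 3600 + 49 × 60 + 0) = 13740.
Frame index = 13740 × 30 + 14 = 412214.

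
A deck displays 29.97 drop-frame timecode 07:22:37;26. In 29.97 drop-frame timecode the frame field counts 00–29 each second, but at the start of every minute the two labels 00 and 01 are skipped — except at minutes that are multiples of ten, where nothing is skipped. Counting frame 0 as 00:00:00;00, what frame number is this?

As if non-drop at 30 labels/s: (7 × 3600 + 22 × 60 + 37) × 30 + 26 = 796736.
Minute boundaries passed: 442; those not divisible by 10: 442 − 44 = 398; dropped labels = 2 × 398 = 796.
Actual frame index = 796736 − 796 = 795940.

795940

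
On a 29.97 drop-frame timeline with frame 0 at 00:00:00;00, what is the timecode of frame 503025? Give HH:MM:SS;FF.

Ten DF minutes hold 17982 frames, so frame 503025 lies in block 27 (frames 485514–503495) with 17511 frames into that block.
The block's first minute is 1800 frames and the rest 1798 each; 17511 frames reaches minute 9, so 27 × 18 + 9 × 2 = 504 labels have been skipped so far.
Adding those back, label number 503025 + 504 = 503529 at 30 labels/s is 16784 s + 9 f = 4 h 39 min 44 s frame 9, i.e. 04:39:44;09.

04:39:44;09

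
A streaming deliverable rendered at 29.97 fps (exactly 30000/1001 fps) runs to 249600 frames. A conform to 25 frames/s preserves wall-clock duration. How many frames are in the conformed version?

Target frames = source frames × (target rate / source rate) = 249600 × (25)/(30000/1001) = 249600 × 1001/1200 = 208208.

208208 frames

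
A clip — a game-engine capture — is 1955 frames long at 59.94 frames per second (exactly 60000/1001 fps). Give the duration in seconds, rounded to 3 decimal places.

32.616 seconds

Running time = 1955 × 1001/60000 = 391391/12000 s ≈ 32.616 s.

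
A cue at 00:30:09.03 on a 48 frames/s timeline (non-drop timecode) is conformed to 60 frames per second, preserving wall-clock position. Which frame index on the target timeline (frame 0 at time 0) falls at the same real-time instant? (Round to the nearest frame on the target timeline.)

frame 108544

Source frame index: (0×3600 + 30×60 + 9) × 48 + 3 = 86835.
Real time: 86835 / (48) = 28945/16 s.
Target frame: (28945/16) × (60) = 434175/4 ≈ 108543.750 → 108544.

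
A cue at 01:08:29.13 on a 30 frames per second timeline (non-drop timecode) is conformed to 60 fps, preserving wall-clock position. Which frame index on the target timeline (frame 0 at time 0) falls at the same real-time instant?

frame 246566

Source frame index: (1×3600 + 8×60 + 29) × 30 + 13 = 123283.
Real time: 123283 / (30) = 123283/30 s.
Target frame: (123283/30) × (60) = 246566.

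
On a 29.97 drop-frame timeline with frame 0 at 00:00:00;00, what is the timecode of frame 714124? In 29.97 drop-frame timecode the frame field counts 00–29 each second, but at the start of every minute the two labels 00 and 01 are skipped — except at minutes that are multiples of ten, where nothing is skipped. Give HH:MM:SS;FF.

Ten DF minutes hold 17982 frames, so frame 714124 lies in block 39 (frames 701298–719279) with 12826 frames into that block.
The block's first minute is 1800 frames and the rest 1798 each; 12826 frames reaches minute 7, so 39 × 18 + 7 × 2 = 716 labels have been skipped so far.
Adding those back, label number 714124 + 716 = 714840 at 30 labels/s is 23828 s + 0 f = 6 h 37 min 8 s frame 0, i.e. 06:37:08;00.

06:37:08;00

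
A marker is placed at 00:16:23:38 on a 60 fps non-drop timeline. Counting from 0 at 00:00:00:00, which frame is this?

59018

Total seconds to the label: (0 × 3600 + 16 × 60 + 23) = 983.
Frame index = 983 × 60 + 38 = 59018.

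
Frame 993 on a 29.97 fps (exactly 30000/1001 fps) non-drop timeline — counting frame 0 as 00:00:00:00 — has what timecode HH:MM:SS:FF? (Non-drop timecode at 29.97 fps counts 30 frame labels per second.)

00:00:33:03

993 ÷ 30 = 33 full seconds, remainder 3 frames.
33 s = 0 h 0 min 33 s.
Timecode: 00:00:33:03.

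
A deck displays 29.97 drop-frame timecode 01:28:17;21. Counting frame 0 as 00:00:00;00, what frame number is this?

158771

Complete 10-minute blocks: 8, each 17982 frames → 143856.
Remaining 8 whole minutes in the current block: 1800 + 7 × 1798 = 14386 frames.
Within the current minute: 17 × 30 + 21 − 2 = 529 (labels ;00/;01 skipped at this minute). Total = 143856 + 14386 + 529 = 158771.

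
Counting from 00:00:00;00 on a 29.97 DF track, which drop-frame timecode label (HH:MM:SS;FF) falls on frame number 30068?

00:16:43;08

Ten DF minutes hold 17982 frames, so frame 30068 lies in block 1 (frames 17982–35963) with 12086 frames into that block.
The block's first minute is 1800 frames and the rest 1798 each; 12086 frames reaches minute 6, so 1 × 18 + 6 × 2 = 30 labels have been skipped so far.
Adding those back, label number 30068 + 30 = 30098 at 30 labels/s is 1003 s + 8 f = 0 h 16 min 43 s frame 8, i.e. 00:16:43;08.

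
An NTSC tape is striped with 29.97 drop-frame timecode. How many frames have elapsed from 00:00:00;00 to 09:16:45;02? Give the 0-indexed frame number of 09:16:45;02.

1001150

Complete 10-minute blocks: 55, each 17982 frames → 989010.
Remaining 6 whole minutes in the current block: 1800 + 5 × 1798 = 10790 frames.
Within the current minute: 45 × 30 + 2 − 2 = 1350 (labels ;00/;01 skipped at this minute). Total = 989010 + 10790 + 1350 = 1001150.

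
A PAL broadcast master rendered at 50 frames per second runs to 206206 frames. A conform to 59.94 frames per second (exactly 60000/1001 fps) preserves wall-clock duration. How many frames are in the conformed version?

Target frames = source frames × (target rate / source rate) = 206206 × (60000/1001)/(50) = 206206 × 1200/1001 = 247200.

247200 frames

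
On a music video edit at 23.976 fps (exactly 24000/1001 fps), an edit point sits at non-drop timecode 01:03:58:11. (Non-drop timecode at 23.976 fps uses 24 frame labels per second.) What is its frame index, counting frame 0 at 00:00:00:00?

frame 92123

Total seconds to the label: (1 × 3600 + 3 × 60 + 58) = 3838.
Frame index = 3838 × 24 + 11 = 92123.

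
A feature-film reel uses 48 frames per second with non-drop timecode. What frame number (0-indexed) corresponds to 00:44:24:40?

frame 127912

Total seconds to the label: (0 × 3600 + 44 × 60 + 24) = 2664.
Frame index = 2664 × 48 + 40 = 127912.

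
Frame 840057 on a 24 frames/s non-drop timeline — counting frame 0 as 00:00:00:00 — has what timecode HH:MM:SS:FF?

09:43:22:09

840057 ÷ 24 = 35002 full seconds, remainder 9 frames.
35002 s = 9 h 43 min 22 s.
Timecode: 09:43:22:09.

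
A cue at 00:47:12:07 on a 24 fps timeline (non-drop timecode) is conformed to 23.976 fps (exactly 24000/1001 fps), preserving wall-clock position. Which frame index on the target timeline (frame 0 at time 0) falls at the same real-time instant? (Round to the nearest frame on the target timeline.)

Source frame index: (0×3600 + 47×60 + 12) × 24 + 7 = 67975.
Real time: 67975 / (24) = 67975/24 s.
Target frame: (67975/24) × (24000/1001) = 67975000/1001 ≈ 67907.093 → 67907.

frame 67907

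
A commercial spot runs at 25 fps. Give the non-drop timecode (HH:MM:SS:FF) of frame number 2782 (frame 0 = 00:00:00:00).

2782 ÷ 25 = 111 full seconds, remainder 7 frames.
111 s = 0 h 1 min 51 s.
Timecode: 00:01:51:07.

00:01:51:07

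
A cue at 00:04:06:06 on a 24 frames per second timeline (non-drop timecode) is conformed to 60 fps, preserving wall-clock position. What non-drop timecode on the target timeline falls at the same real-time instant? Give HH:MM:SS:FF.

00:04:06:15

Source frame index: (0×3600 + 4×60 + 6) × 24 + 6 = 5910.
Real time: 5910 / (24) = 985/4 s.
Target frame: (985/4) × (60) = 14775.
At 60 labels/s: frame 14775 → 00:04:06:15.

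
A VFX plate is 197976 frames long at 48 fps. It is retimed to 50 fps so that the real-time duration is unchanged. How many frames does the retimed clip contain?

206225 frames

Target frames = source frames × (target rate / source rate) = 197976 × (50)/(48) = 197976 × 25/24 = 206225.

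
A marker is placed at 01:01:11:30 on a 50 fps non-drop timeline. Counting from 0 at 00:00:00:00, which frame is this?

Total seconds to the label: (1 × 3600 + 1 × 60 + 11) = 3671.
Frame index = 3671 × 50 + 30 = 183580.

frame 183580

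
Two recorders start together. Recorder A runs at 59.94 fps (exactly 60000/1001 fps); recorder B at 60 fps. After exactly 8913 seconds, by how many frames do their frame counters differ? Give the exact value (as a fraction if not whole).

534780/1001 frames

A emits 60000/1001 × 8913 = 534780000/1001 frames; B emits 60 × 8913 = 534780.
Difference = 534780/1001 frames (≈ 534.2458); B is ahead of A.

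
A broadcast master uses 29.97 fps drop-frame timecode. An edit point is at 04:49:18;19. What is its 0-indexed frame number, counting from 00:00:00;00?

520237

As if non-drop at 30 labels/s: (4 × 3600 + 49 × 60 + 18) × 30 + 19 = 520759.
Minute boundaries passed: 289; those not divisible by 10: 289 − 28 = 261; dropped labels = 2 × 261 = 522.
Actual frame index = 520759 − 522 = 520237.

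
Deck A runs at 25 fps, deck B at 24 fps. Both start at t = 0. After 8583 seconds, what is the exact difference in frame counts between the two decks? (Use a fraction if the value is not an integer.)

8583 frames

A emits 25 × 8583 = 214575 frames; B emits 24 × 8583 = 205992.
Difference = 8583 frames; B is behind A.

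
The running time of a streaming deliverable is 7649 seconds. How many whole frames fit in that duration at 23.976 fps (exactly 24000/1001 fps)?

Frames = 7649 × 24000/1001 = 183576000/1001 ≈ 183392.6074.
Complete frames: 183392.

183392 frames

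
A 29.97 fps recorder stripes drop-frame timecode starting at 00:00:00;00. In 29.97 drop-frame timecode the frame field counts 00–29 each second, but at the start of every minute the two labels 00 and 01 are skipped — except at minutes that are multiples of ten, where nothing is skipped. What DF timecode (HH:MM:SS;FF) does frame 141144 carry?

Each 10-minute DF block holds 10 × 60 × 30 − 9 × 2 = 17982 frames. 141144 ÷ 17982 → 7 full blocks, remainder 15270.
Within the partial block the first minute is 1800 frames and each further minute 1798, so 8 further minute boundaries passed. Total skipped labels = 18 × 7 + 2 × 8 = 142.
Non-drop label index = 141144 + 142 = 141286; at 30 labels/s that is 01:18:29:16, i.e. DF 01:18:29;16.

01:18:29;16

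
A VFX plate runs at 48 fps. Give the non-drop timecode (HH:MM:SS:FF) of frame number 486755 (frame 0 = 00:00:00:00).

486755 ÷ 48 = 10140 full seconds, remainder 35 frames.
10140 s = 2 h 49 min 0 s.
Timecode: 02:49:00:35.

02:49:00:35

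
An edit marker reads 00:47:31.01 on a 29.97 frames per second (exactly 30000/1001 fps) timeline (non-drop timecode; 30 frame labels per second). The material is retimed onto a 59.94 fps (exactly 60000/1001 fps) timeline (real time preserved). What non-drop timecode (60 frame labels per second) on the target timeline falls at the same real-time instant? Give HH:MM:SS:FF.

Source frame index: (0×3600 + 47×60 + 31) × 30 + 1 = 85531.
Real time: 85531 / (30000/1001) = 85616531/30000 s.
Target frame: (85616531/30000) × (60000/1001) = 171062.
At 60 labels/s: frame 171062 → 00:47:31:02.

00:47:31:02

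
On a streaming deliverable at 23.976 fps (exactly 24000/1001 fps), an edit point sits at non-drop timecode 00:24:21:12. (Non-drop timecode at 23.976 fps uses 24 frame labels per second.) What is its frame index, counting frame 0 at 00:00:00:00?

frame 35076

Total seconds to the label: (0 × 3600 + 24 × 60 + 21) = 1461.
Frame index = 1461 × 24 + 12 = 35076.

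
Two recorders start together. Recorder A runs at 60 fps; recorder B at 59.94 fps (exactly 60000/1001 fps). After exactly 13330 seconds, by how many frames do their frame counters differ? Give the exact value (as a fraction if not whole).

A emits 60 × 13330 = 799800 frames; B emits 60000/1001 × 13330 = 799800000/1001.
Difference = 799800/1001 frames (≈ 799.0010); B is behind A.

799800/1001 frames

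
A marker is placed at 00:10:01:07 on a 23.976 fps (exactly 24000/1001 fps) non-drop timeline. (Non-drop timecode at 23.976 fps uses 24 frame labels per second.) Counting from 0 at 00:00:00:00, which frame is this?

Total seconds to the label: (0 × 3600 + 10 × 60 + 1) = 601.
Frame index = 601 × 24 + 7 = 14431.

frame 14431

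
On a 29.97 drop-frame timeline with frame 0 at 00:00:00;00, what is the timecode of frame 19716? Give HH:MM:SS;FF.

00:10:57;24

Each 10-minute DF block holds 10 × 60 × 30 − 9 × 2 = 17982 frames. 19716 ÷ 17982 → 1 full block, remainder 1734.
Within the partial block the first minute is 1800 frames and each further minute 1798, so 0 further minute boundaries passed. Total skipped labels = 18 × 1 + 2 × 0 = 18.
Non-drop label index = 19716 + 18 = 19734; at 30 labels/s that is 00:10:57:24, i.e. DF 00:10:57;24.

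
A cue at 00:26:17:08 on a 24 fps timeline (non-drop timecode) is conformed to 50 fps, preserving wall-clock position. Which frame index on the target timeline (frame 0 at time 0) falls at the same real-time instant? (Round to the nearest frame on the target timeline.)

frame 78867

Source frame index: (0×3600 + 26×60 + 17) × 24 + 8 = 37856.
Real time: 37856 / (24) = 4732/3 s.
Target frame: (4732/3) × (50) = 236600/3 ≈ 78866.667 → 78867.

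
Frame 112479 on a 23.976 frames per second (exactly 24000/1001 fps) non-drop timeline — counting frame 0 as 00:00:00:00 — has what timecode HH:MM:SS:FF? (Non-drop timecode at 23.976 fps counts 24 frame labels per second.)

112479 ÷ 24 = 4686 full seconds, remainder 15 frames.
4686 s = 1 h 18 min 6 s.
Timecode: 01:18:06:15.

01:18:06:15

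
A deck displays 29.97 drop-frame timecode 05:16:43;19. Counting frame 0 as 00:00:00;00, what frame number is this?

569539

Complete 10-minute blocks: 31, each 17982 frames → 557442.
Remaining 6 whole minutes in the current block: 1800 + 5 × 1798 = 10790 frames.
Within the current minute: 43 × 30 + 19 − 2 = 1307 (labels ;00/;01 skipped at this minute). Total = 557442 + 10790 + 1307 = 569539.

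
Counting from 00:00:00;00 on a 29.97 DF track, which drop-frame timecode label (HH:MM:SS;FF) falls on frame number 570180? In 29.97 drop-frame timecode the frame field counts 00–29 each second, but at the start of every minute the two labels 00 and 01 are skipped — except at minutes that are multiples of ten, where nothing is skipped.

Ten DF minutes hold 17982 frames, so frame 570180 lies in block 31 (frames 557442–575423) with 12738 frames into that block.
The block's first minute is 1800 frames and the rest 1798 each; 12738 frames reaches minute 7, so 31 × 18 + 7 × 2 = 572 labels have been skipped so far.
Adding those back, label number 570180 + 572 = 570752 at 30 labels/s is 19025 s + 2 f = 5 h 17 min 5 s frame 2, i.e. 05:17:05;02.

05:17:05;02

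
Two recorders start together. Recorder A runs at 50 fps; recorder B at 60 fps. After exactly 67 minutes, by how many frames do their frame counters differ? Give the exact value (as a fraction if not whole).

40200 frames

67 min = 4020 s.
A emits 50 × 4020 = 201000 frames; B emits 60 × 4020 = 241200.
Difference = 40200 frames; B is ahead of A.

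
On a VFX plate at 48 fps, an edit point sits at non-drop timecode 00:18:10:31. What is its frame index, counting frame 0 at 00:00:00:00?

Total seconds to the label: (0 × 3600 + 18 × 60 + 10) = 1090.
Frame index = 1090 × 48 + 31 = 52351.

frame 52351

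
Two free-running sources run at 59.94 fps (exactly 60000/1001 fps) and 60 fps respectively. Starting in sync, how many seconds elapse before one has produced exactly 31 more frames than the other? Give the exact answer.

31031/60 seconds

The gap grows by |60 − 60000/1001| = 60/1001 frames per second.
Time for a 31-frame gap: 31 ÷ (60/1001) = 31031/60 s.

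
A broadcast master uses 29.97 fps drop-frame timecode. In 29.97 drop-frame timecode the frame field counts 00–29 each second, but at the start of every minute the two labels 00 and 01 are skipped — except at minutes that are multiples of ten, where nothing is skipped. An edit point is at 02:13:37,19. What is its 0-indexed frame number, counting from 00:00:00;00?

As if non-drop at 30 labels/s: (2 × 3600 + 13 × 60 + 37) × 30 + 19 = 240529.
Minute boundaries passed: 133; those not divisible by 10: 133 − 13 = 120; dropped labels = 2 × 120 = 240.
Actual frame index = 240529 − 240 = 240289.

240289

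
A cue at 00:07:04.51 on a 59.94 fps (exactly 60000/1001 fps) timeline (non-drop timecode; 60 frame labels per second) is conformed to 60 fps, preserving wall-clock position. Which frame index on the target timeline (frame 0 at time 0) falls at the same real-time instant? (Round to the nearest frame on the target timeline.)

frame 25516

Source frame index: (0×3600 + 7×60 + 4) × 60 + 51 = 25491.
Real time: 25491 / (60000/1001) = 8505497/20000 s.
Target frame: (8505497/20000) × (60) = 25516491/1000 ≈ 25516.491 → 25516.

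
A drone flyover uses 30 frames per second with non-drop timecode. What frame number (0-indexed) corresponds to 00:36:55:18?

Total seconds to the label: (0 × 3600 + 36 × 60 + 55) = 2215.
Frame index = 2215 × 30 + 18 = 66468.

66468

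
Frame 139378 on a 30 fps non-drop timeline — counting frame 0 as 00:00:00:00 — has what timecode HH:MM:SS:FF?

139378 ÷ 30 = 4645 full seconds, remainder 28 frames.
4645 s = 1 h 17 min 25 s.
Timecode: 01:17:25:28.

01:17:25:28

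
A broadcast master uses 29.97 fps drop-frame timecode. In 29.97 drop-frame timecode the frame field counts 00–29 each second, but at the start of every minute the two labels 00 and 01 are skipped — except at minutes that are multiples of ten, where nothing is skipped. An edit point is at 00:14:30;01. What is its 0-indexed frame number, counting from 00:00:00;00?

26075

As if non-drop at 30 labels/s: (0 × 3600 + 14 × 60 + 30) × 30 + 1 = 26101.
Minute boundaries passed: 14; those not divisible by 10: 14 − 1 = 13; dropped labels = 2 × 13 = 26.
Actual frame index = 26101 − 26 = 26075.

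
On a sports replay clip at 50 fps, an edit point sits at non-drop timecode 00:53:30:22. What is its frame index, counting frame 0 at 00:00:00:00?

Total seconds to the label: (0 × 3600 + 53 × 60 + 30) = 3210.
Frame index = 3210 × 50 + 22 = 160522.

160522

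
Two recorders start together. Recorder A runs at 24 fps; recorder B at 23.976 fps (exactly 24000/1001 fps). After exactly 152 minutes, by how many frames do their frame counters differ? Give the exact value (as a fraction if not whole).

218880/1001 frames

152 min = 9120 s.
A emits 24 × 9120 = 218880 frames; B emits 24000/1001 × 9120 = 218880000/1001.
Difference = 218880/1001 frames (≈ 218.6613); B is behind A.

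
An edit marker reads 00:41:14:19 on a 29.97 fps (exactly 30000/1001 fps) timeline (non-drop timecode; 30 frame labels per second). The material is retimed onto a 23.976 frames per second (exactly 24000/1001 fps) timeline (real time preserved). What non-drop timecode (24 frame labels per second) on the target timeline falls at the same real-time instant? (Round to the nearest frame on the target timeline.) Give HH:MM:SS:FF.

00:41:14:15

Source frame index: (0×3600 + 41×60 + 14) × 30 + 19 = 74239.
Real time: 74239 / (30000/1001) = 74313239/30000 s.
Target frame: (74313239/30000) × (24000/1001) = 296956/5 ≈ 59391.200 → 59391.
At 24 labels/s: frame 59391 → 00:41:14:15.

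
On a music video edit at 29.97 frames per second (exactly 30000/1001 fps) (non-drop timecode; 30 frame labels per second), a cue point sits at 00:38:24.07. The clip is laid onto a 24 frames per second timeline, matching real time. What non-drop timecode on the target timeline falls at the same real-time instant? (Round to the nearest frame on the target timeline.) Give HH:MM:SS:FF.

00:38:26:13

Source frame index: (0×3600 + 38×60 + 24) × 30 + 7 = 69127.
Real time: 69127 / (30000/1001) = 69196127/30000 s.
Target frame: (69196127/30000) × (24) = 69196127/1250 ≈ 55356.902 → 55357.
At 24 labels/s: frame 55357 → 00:38:26:13.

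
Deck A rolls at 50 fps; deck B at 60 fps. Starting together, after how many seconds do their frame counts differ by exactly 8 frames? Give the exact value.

The gap grows by |60 − 50| = 10 frames per second.
Time for a 8-frame gap: 8 ÷ (10) = 0.8 s.

0.8 seconds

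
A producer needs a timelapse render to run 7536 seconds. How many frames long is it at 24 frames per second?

180864 frames

Frames = 7536 × 24 = 180864.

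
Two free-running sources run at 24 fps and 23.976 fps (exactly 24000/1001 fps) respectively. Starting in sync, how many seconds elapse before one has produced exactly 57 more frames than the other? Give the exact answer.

The gap grows by |24000/1001 − 24| = 24/1001 frames per second.
Time for a 57-frame gap: 57 ÷ (24/1001) = 2377.375 s.

2377.375 seconds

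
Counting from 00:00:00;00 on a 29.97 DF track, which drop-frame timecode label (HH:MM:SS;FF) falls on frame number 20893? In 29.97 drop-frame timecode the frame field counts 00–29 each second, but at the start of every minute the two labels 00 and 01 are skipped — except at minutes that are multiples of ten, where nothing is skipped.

Ten DF minutes hold 17982 frames, so frame 20893 lies in block 1 (frames 17982–35963) with 2911 frames into that block.
The block's first minute is 1800 frames and the rest 1798 each; 2911 frames reaches minute 1, so 1 × 18 + 1 × 2 = 20 labels have been skipped so far.
Adding those back, label number 20893 + 20 = 20913 at 30 labels/s is 697 s + 3 f = 0 h 11 min 37 s frame 3, i.e. 00:11:37;03.

00:11:37;03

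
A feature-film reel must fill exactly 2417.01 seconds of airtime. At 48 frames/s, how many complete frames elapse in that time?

116016 frames

Frames = 2417.01 × 48 = 2900412/25 ≈ 116016.4800.
Complete frames: 116016.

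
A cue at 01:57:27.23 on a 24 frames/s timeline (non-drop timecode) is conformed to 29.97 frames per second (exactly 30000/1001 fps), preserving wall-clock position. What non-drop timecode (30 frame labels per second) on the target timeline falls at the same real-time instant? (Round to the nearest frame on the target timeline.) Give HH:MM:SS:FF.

01:57:20:28

Source frame index: (1×3600 + 57×60 + 27) × 24 + 23 = 169151.
Real time: 169151 / (24) = 169151/24 s.
Target frame: (169151/24) × (30000/1001) = 211438750/1001 ≈ 211227.522 → 211228.
At 30 labels/s: frame 211228 → 01:57:20:28.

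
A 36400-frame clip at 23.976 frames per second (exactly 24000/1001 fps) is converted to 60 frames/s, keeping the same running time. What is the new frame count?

91091 frames

Target frames = source frames × (target rate / source rate) = 36400 × (60)/(24000/1001) = 36400 × 1001/400 = 91091.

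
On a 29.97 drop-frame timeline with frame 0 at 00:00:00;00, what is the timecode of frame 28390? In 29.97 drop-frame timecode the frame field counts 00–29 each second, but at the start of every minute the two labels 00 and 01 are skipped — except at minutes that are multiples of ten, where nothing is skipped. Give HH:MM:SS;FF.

00:15:47;08

Ten DF minutes hold 17982 frames, so frame 28390 lies in block 1 (frames 17982–35963) with 10408 frames into that block.
The block's first minute is 1800 frames and the rest 1798 each; 10408 frames reaches minute 5, so 1 × 18 + 5 × 2 = 28 labels have been skipped so far.
Adding those back, label number 28390 + 28 = 28418 at 30 labels/s is 947 s + 8 f = 0 h 15 min 47 s frame 8, i.e. 00:15:47;08.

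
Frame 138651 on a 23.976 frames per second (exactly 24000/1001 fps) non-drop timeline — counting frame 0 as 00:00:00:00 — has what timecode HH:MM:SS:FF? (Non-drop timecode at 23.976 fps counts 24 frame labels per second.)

01:36:17:03

138651 ÷ 24 = 5777 full seconds, remainder 3 frames.
5777 s = 1 h 36 min 17 s.
Timecode: 01:36:17:03.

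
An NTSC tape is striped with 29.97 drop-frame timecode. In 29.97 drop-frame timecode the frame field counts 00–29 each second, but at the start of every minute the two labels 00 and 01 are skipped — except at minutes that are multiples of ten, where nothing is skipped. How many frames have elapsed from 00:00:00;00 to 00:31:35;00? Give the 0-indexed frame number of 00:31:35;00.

56794

As if non-drop at 30 labels/s: (0 × 3600 + 31 × 60 + 35) × 30 + 0 = 56850.
Minute boundaries passed: 31; those not divisible by 10: 31 − 3 = 28; dropped labels = 2 × 28 = 56.
Actual frame index = 56850 − 56 = 56794.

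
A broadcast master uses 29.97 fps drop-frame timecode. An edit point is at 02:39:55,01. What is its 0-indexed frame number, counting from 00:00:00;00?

As if non-drop at 30 labels/s: (2 × 3600 + 39 × 60 + 55) × 30 + 1 = 287851.
Minute boundaries passed: 159; those not divisible by 10: 159 − 15 = 144; dropped labels = 2 × 144 = 288.
Actual frame index = 287851 − 288 = 287563.

287563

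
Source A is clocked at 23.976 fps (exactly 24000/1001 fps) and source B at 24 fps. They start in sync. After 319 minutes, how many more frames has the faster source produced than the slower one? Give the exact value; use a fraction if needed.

319 min = 19140 s.
A emits 24000/1001 × 19140 = 41760000/91 frames; B emits 24 × 19140 = 459360.
Difference = 41760/91 frames (≈ 458.9011); B is ahead of A.

41760/91 frames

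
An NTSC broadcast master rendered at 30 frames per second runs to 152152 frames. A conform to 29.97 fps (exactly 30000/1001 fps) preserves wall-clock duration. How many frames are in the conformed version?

Target frames = source frames × (target rate / source rate) = 152152 × (30000/1001)/(30) = 152152 × 1000/1001 = 152000.

152000 frames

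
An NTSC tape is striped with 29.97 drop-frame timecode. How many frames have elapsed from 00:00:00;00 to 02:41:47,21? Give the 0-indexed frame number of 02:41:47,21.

Complete 10-minute blocks: 16, each 17982 frames → 287712.
Remaining 1 whole minute in the current block: 1800 + 0 × 1798 = 1800 frames.
Within the current minute: 47 × 30 + 21 − 2 = 1429 (labels ;00/;01 skipped at this minute). Total = 287712 + 1800 + 1429 = 290941.

290941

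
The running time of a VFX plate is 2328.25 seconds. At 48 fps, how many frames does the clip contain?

Frames = 2328.25 × 48 = 111756.

111756 frames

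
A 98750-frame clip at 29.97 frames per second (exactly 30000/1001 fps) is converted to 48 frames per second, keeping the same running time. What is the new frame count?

158158 frames

Target frames = source frames × (target rate / source rate) = 98750 × (48)/(30000/1001) = 98750 × 1001/625 = 158158.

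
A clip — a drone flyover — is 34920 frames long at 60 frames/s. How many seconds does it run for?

582 seconds

Running time = 34920 / (60) = 582 s.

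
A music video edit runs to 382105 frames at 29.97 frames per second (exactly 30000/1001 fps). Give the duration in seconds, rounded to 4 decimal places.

12749.5702 seconds

Running time = 382105 × 1001/30000 = 76497421/6000 s ≈ 12749.5702 s.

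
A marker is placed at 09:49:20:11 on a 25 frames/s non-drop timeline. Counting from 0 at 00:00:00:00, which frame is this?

Total seconds to the label: (9 × 3600 + 49 × 60 + 20) = 35360.
Frame index = 35360 × 25 + 11 = 884011.

884011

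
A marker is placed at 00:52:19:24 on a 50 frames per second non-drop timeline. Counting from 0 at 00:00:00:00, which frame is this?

frame 156974

Total seconds to the label: (0 × 3600 + 52 × 60 + 19) = 3139.
Frame index = 3139 × 50 + 24 = 156974.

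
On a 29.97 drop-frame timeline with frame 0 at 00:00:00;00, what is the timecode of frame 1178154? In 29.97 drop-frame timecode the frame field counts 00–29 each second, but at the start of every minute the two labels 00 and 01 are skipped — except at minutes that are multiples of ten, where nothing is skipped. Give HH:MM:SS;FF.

10:55:11;04

Each 10-minute DF block holds 10 × 60 × 30 − 9 × 2 = 17982 frames. 1178154 ÷ 17982 → 65 full blocks, remainder 9324.
Within the partial block the first minute is 1800 frames and each further minute 1798, so 5 further minute boundaries passed. Total skipped labels = 18 × 65 + 2 × 5 = 1180.
Non-drop label index = 1178154 + 1180 = 1179334; at 30 labels/s that is 10:55:11:04, i.e. DF 10:55:11;04.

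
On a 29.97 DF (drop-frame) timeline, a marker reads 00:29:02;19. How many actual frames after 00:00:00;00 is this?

52225

As if non-drop at 30 labels/s: (0 × 3600 + 29 × 60 + 2) × 30 + 19 = 52279.
Minute boundaries passed: 29; those not divisible by 10: 29 − 2 = 27; dropped labels = 2 × 27 = 54.
Actual frame index = 52279 − 54 = 52225.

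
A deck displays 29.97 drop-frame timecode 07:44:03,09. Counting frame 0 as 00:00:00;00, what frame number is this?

Complete 10-minute blocks: 46, each 17982 frames → 827172.
Remaining 4 whole minutes in the current block: 1800 + 3 × 1798 = 7194 frames.
Within the current minute: 3 × 30 + 9 − 2 = 97 (labels ;00/;01 skipped at this minute). Total = 827172 + 7194 + 97 = 834463.

834463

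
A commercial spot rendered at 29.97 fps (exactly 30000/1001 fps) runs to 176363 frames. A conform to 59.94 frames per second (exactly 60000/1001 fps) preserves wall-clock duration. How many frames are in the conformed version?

Frames at target rate = 176363 × (60000/1001) / (30000/1001) = 352726.

352726 frames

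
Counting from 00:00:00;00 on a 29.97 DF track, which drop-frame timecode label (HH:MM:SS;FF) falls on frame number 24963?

Each 10-minute DF block holds 10 × 60 × 30 − 9 × 2 = 17982 frames. 24963 ÷ 17982 → 1 full block, remainder 6981.
Within the partial block the first minute is 1800 frames and each further minute 1798, so 3 further minute boundaries passed. Total skipped labels = 18 × 1 + 2 × 3 = 24.
Non-drop label index = 24963 + 24 = 24987; at 30 labels/s that is 00:13:52:27, i.e. DF 00:13:52;27.

00:13:52;27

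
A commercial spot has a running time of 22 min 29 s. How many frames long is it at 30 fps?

22 min 29 s = 1349 s.
Frames = 1349 × 30 = 40470.

40470 frames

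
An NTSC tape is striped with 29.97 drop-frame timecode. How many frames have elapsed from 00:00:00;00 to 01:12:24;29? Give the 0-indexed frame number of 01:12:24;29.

Complete 10-minute blocks: 7, each 17982 frames → 125874.
Remaining 2 whole minutes in the current block: 1800 + 1 × 1798 = 3598 frames.
Within the current minute: 24 × 30 + 29 − 2 = 747 (labels ;00/;01 skipped at this minute). Total = 125874 + 3598 + 747 = 130219.

130219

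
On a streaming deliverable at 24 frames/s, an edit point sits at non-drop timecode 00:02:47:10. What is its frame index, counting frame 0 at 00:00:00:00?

frame 4018

Total seconds to the label: (0 × 3600 + 2 × 60 + 47) = 167.
Frame index = 167 × 24 + 10 = 4018.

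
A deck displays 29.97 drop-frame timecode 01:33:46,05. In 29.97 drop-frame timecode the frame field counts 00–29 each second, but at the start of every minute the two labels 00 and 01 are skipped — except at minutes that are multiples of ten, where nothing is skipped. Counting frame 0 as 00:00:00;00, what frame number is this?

168617

As if non-drop at 30 labels/s: (1 × 3600 + 33 × 60 + 46) × 30 + 5 = 168785.
Minute boundaries passed: 93; those not divisible by 10: 93 − 9 = 84; dropped labels = 2 × 84 = 168.
Actual frame index = 168785 − 168 = 168617.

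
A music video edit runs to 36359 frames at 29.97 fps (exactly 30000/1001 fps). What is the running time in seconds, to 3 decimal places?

1213.179 seconds

Running time = 36359 × 1001/30000 = 36395359/30000 s ≈ 1213.179 s.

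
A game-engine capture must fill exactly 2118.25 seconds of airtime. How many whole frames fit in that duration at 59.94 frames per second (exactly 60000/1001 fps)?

126968 frames

Frames = 2118.25 × 60000/1001 = 127095000/1001 ≈ 126968.0320.
Complete frames: 126968.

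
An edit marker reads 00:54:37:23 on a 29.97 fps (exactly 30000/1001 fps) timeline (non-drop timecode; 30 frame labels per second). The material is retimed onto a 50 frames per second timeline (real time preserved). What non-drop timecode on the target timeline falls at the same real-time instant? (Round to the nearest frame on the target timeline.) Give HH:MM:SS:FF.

Source frame index: (0×3600 + 54×60 + 37) × 30 + 23 = 98333.
Real time: 98333 / (30000/1001) = 98431333/30000 s.
Target frame: (98431333/30000) × (50) = 98431333/600 ≈ 164052.222 → 164052.
At 50 labels/s: frame 164052 → 00:54:41:02.

00:54:41:02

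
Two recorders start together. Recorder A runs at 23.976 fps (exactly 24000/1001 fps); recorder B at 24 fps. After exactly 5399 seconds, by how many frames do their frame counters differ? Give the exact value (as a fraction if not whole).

A emits 24000/1001 × 5399 = 129576000/1001 frames; B emits 24 × 5399 = 129576.
Difference = 129576/1001 frames (≈ 129.4466); B is ahead of A.

129576/1001 frames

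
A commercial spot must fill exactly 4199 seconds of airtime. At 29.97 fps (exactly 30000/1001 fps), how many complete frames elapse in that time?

125844 frames

Frames = 4199 × 30000/1001 = 9690000/77 ≈ 125844.1558.
Complete frames: 125844.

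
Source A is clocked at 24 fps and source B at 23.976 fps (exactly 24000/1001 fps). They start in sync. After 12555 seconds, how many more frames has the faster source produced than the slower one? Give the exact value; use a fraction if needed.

301320/1001 frames

A emits 24 × 12555 = 301320 frames; B emits 24000/1001 × 12555 = 301320000/1001.
Difference = 301320/1001 frames (≈ 301.0190); B is behind A.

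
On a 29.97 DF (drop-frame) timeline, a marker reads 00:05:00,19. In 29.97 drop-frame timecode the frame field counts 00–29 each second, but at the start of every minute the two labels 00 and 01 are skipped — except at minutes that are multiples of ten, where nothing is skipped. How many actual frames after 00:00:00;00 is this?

As if non-drop at 30 labels/s: (0 × 3600 + 5 × 60 + 0) × 30 + 19 = 9019.
Minute boundaries passed: 5; those not divisible by 10: 5 − 0 = 5; dropped labels = 2 × 5 = 10.
Actual frame index = 9019 − 10 = 9009.

9009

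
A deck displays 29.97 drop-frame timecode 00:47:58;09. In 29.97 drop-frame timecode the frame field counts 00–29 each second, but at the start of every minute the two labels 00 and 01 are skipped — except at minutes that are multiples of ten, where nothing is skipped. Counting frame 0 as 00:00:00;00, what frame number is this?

86263

As if non-drop at 30 labels/s: (0 × 3600 + 47 × 60 + 58) × 30 + 9 = 86349.
Minute boundaries passed: 47; those not divisible by 10: 47 − 4 = 43; dropped labels = 2 × 43 = 86.
Actual frame index = 86349 − 86 = 86263.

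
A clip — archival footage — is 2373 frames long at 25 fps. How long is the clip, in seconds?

94.92 seconds

Running time = 2373 / (25) = 94.92 s.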